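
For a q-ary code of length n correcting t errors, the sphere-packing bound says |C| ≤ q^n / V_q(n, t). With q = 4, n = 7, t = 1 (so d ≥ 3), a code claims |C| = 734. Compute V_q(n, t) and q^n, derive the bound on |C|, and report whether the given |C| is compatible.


V_q(n, t) = 22, q^n = 16384, Hamming bound = 744, |C| = 734 ≤ bound (satisfied).

Step 1: Compute V_q(n, t) = Σ_{j=0}^1 C(n, j) (q−1)^j.
  j = 0: C(7,0)·(3)^0 = 1·1 = 1.
  j = 1: C(7,1)·(3)^1 = 7·3 = 21.
  V_q(n, t) = 1 + 21 = 22.
Step 2: q^n = 4^7 = 16384.
Step 3: Hamming bound ⌊q^n / V_q(n,t)⌋ = ⌊16384/22⌋ = 744.
Step 4: Compare |C| = 734 to 744: satisfied.
The claimed |C| lies below the Hamming bound.


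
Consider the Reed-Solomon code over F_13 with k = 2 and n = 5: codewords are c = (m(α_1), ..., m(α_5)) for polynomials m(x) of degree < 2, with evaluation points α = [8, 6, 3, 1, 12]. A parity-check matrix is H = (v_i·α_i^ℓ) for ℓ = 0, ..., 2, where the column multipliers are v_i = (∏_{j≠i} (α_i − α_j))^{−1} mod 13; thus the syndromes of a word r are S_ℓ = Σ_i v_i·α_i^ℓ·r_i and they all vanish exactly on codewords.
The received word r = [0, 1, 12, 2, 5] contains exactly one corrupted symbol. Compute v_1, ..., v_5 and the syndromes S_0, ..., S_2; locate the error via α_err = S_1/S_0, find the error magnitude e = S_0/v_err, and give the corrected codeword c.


S = (9, 7, 4), error at position 1, error magnitude e = 2, c = [11, 1, 12, 2, 5].

Step 1: column multipliers v_i = (∏_{j≠i}(α_i − α_j))^{−1} mod 13.
  i = 1 (α = 8): (8−6)(8−3)(8−1)(8−12) = 2·5·7·(−4) = −280 ≡ 6, so v_1 = 6^{−1} = 11 (mod 13).
  i = 2 (α = 6): (6−8)(6−3)(6−1)(6−12) = (−2)·3·5·(−6) = 180 ≡ 11, so v_2 = 11^{−1} = 6 (mod 13).
  i = 3 (α = 3): (3−8)(3−6)(3−1)(3−12) = (−5)·(−3)·2·(−9) = −270 ≡ 3, so v_3 = 3^{−1} = 9 (mod 13).
  i = 4 (α = 1): (1−8)(1−6)(1−3)(1−12) = (−7)·(−5)·(−2)·(−11) = 770 ≡ 3, so v_4 = 3^{−1} = 9 (mod 13).
  i = 5 (α = 12): (12−8)(12−6)(12−3)(12−1) = 4·6·9·11 = 2376 ≡ 10, so v_5 = 10^{−1} = 4 (mod 13).
  v = [11, 6, 9, 9, 4].
Step 2: syndromes of r = [0, 1, 12, 2, 5] (all sums mod 13).
  S_0 = Σ v_i r_i = 11·0 + 6·1 + 9·12 + 9·2 + 4·5 = 152 ≡ 9.
  S_1 = Σ v_i α_i r_i = 11·8·0 + 6·6·1 + 9·3·12 + 9·1·2 + 4·12·5 = 618 ≡ 7.
  α_i^2 mod 13 = [12, 10, 9, 1, 1].
  S_2 = Σ v_i α_i^2 r_i = 11·12·0 + 6·10·1 + 9·9·12 + 9·1·2 + 4·1·5 = 1070 ≡ 4.
  S = (9, 7, 4) ≠ 0, so r is not a codeword (an error is present).
Step 3: locate the error. For a single error e at position i, S_ℓ = v_i·e·α_i^ℓ, so α_err = S_1/S_0.
  S_0^{−1} = 9^{−1} = 3 (mod 13), so α_err = 7·3 = 21 ≡ 8 = α_1. Error position i = 1.
  Consistency check: S_2/S_1 = 4·2 = 8 ≡ 8 = α_err ✓ (single-error assumption holds).
Step 4: error magnitude e = S_0/v_1 = S_0·∏_{j≠1}(α_1 − α_j) = 9·6 = 54 ≡ 2 (mod 13).
Step 5: correct position 1: c_1 = r_1 − e = 0 − 2 ≡ 11 (mod 13). Hence c = [11, 1, 12, 2, 5].
  Check: interpolating c through the α_i gives m(x) = 10 + 5·x (degree < 2) with m(α_i) = c_i for every i, so c is indeed a codeword.


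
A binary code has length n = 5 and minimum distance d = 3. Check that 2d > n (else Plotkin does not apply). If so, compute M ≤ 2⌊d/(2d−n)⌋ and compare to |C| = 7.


Plotkin bound M ≤ 6; given |C| = 7 > bound (violated).

Check applicability: 2d = 6, n = 5.
2d − n = 1 > 0, so Plotkin applies.
Compute d/(2d−n) = 3/1 ≈ 3.0000.
⌊d/(2d−n)⌋ = 3.
Plotkin bound: M ≤ 2·3 = 6.
Given |C| = 7, check: VIOLATED.
This |C| is above the Plotkin bound, so no binary code with n = 5, d = 3 and 7 codewords exists.


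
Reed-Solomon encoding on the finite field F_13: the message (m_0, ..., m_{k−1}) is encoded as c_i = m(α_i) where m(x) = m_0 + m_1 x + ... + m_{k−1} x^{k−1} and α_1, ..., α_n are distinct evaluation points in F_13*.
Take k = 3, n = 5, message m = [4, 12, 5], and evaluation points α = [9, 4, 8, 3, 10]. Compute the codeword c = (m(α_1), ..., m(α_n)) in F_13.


c = [10, 2, 4, 7, 0]

Message polynomial: m(x) = 4 + 12·x + 5·x^2 (mod 13).
For each evaluation point α_i, compute m(α_i) mod 13:
  α_1 = 9: Horner steps 5 → 5 → 10, so m(9) = 10.
  α_2 = 4: Horner steps 5 → 6 → 2, so m(4) = 2.
  α_3 = 8: Horner steps 5 → 0 → 4, so m(8) = 4.
  α_4 = 3: Horner steps 5 → 1 → 7, so m(3) = 7.
  α_5 = 10: Horner steps 5 → 10 → 0, so m(10) = 0.
Codeword c = [10, 2, 4, 7, 0] ∈ F_13^5.


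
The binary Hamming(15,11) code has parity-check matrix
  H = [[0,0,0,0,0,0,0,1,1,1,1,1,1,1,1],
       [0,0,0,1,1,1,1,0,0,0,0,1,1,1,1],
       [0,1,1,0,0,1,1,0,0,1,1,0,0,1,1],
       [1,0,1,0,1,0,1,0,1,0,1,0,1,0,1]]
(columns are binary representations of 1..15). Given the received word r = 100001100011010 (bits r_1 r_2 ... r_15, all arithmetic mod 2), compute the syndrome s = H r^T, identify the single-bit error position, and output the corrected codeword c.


s = (1, 0, 0, 1)^T, error position = 9, corrected codeword c = 100001101011010

Compute s = H r^T mod 2 one row at a time:
  s_1 = 0 + 0 + 0 + 1 + 1 + 0 + 1 + 0 = 3 ≡ 1 (mod 2).
  s_2 = 0 + 0 + 1 + 1 + 1 + 0 + 1 + 0 = 4 ≡ 0 (mod 2).
  s_3 = 0 + 0 + 1 + 1 + 0 + 1 + 1 + 0 = 4 ≡ 0 (mod 2).
  s_4 = 1 + 0 + 0 + 1 + 0 + 1 + 0 + 0 = 3 ≡ 1 (mod 2).
s = (1, 0, 0, 1)^T — this equals column 9 of H (binary 1001), so error is at position 9.
Correct: flip bit 9 of r = 100001100011010 to get c = 100001101011010.


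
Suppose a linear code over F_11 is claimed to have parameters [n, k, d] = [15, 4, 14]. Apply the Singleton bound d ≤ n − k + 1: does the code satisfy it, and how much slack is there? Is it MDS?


Singleton RHS = n − k + 1 = 12, slack = -2, bound violated (no such code; not MDS).

Singleton bound: d ≤ n − k + 1.
Here n = 15, k = 4, so n − k + 1 = 12.
Given d = 14, check d ≤ 12: NO.
Slack = (n − k + 1) − d = -2.
The slack is negative: d = 14 exceeds n − k + 1 = 12 by 2, so the Singleton bound is violated and no linear [15, 4, 14]_11 code can exist. In particular it is not MDS (MDS requires d = n − k + 1 exactly).
Description: the claimed parameters are [15, 4, 14]_11; such a code would be impossible (violates the Singleton bound).


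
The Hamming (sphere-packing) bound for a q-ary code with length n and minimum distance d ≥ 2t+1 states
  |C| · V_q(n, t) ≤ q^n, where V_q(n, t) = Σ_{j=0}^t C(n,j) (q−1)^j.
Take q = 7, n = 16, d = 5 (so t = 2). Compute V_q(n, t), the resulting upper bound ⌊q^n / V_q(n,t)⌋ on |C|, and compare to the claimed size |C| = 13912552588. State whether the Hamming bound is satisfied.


V_q(n, t) = 4417, q^n = 33232930569601, Hamming bound = 7523869270, |C| = 13912552588 > bound (violated).

Step 1: Compute V_q(n, t) = Σ_{j=0}^2 C(n, j) (q−1)^j.
  j = 0: C(16,0)·(6)^0 = 1·1 = 1.
  j = 1: C(16,1)·(6)^1 = 16·6 = 96.
  j = 2: C(16,2)·(6)^2 = 120·36 = 4320.
  V_q(n, t) = 1 + 96 + 4320 = 4417.
Step 2: q^n = 7^16 = 33232930569601.
Step 3: Hamming bound ⌊q^n / V_q(n,t)⌋ = ⌊33232930569601/4417⌋ = 7523869270.
Step 4: Compare |C| = 13912552588 to 7523869270: violated.
The claimed |C| lies above the Hamming bound, so no 7-ary code of length 16 with d ≥ 5 can have 13912552588 codewords.


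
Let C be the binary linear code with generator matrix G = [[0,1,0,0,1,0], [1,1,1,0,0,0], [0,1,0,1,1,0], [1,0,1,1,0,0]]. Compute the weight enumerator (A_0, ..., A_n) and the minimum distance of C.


Weight distribution: A_0 = 1, A_1 = 3, A_2 = 4, A_3 = 4, A_4 = 3, A_5 = 1. Minimum distance d = 1.

Enumerate all 2^4 = 16 messages m ∈ F_2^4.
For each, compute codeword c = mG in F_2^6, then tally its weight.
  m = 0000 → c = 000000, weight = 0.
  m = 1000 → c = 010010, weight = 2.
  m = 0100 → c = 111000, weight = 3.
  m = 1100 → c = 101010, weight = 3.
  m = 0010 → c = 010110, weight = 3.
  m = 1010 → c = 000100, weight = 1.
  m = 0110 → c = 101110, weight = 4.
  m = 1110 → c = 111100, weight = 4.
  m = 0001 → c = 101100, weight = 3.
  m = 1001 → c = 111110, weight = 5.
  m = 0101 → c = 010100, weight = 2.
  m = 1101 → c = 000110, weight = 2.
  m = 0011 → c = 111010, weight = 4.
  m = 1011 → c = 101000, weight = 2.
  m = 0111 → c = 000010, weight = 1.
  m = 1111 → c = 010000, weight = 1.
Tally weights:
  weight 0: 1 codewords.
  weight 1: 3 codewords.
  weight 2: 4 codewords.
  weight 3: 4 codewords.
  weight 4: 3 codewords.
  weight 5: 1 codewords.
Minimum distance d = smallest w > 0 with A_w > 0 = 1.
Sanity: Σ A_w = 16 = 2^4 = 16 ✓.


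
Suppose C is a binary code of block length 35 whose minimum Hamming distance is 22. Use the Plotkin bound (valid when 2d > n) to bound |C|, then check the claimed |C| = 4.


Plotkin bound M ≤ 4; given |C| = 4 ≤ bound (satisfied).

Check applicability: 2d = 44, n = 35.
2d − n = 9 > 0, so Plotkin applies.
Compute d/(2d−n) = 22/9 ≈ 2.4444.
⌊d/(2d−n)⌋ = 2.
Plotkin bound: M ≤ 2·2 = 4.
Given |C| = 4, check: satisfied.
This |C| is at the Plotkin bound.


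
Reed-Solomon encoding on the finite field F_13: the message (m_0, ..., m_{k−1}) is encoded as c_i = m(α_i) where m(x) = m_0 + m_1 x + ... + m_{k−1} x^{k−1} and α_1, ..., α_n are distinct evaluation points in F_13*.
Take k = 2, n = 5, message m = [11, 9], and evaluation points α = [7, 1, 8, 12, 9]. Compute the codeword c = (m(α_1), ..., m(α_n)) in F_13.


c = [9, 7, 5, 2, 1]

Message polynomial: m(x) = 11 + 9·x (mod 13).
For each evaluation point α_i, compute m(α_i) mod 13:
  α_1 = 7: Horner steps 9 → 9, so m(7) = 9.
  α_2 = 1: Horner steps 9 → 7, so m(1) = 7.
  α_3 = 8: Horner steps 9 → 5, so m(8) = 5.
  α_4 = 12: Horner steps 9 → 2, so m(12) = 2.
  α_5 = 9: Horner steps 9 → 1, so m(9) = 1.
Codeword c = [9, 7, 5, 2, 1] ∈ F_13^5.


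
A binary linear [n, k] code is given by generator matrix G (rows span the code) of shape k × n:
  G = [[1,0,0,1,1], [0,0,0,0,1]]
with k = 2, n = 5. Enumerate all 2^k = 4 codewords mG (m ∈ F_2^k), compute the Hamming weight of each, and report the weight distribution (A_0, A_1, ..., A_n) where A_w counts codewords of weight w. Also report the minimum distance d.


Weight distribution: A_0 = 1, A_1 = 1, A_2 = 1, A_3 = 1. Minimum distance d = 1.

Enumerate all 2^2 = 4 messages m ∈ F_2^2.
For each, compute codeword c = mG in F_2^5, then tally its weight.
  m = 00 → c = 00000, weight = 0.
  m = 10 → c = 10011, weight = 3.
  m = 01 → c = 00001, weight = 1.
  m = 11 → c = 10010, weight = 2.
Tally weights:
  weight 0: 1 codewords.
  weight 1: 1 codewords.
  weight 2: 1 codewords.
  weight 3: 1 codewords.
Minimum distance d = smallest w > 0 with A_w > 0 = 1.
Sanity: Σ A_w = 4 = 2^2 = 4 ✓.


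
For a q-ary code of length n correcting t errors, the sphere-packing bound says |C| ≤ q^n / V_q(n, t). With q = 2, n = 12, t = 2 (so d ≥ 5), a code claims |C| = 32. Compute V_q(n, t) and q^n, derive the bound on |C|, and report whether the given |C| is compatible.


V_q(n, t) = 79, q^n = 4096, Hamming bound = 51, |C| = 32 ≤ bound (satisfied).

Step 1: Compute V_q(n, t) = Σ_{j=0}^2 C(n, j) (q−1)^j.
  j = 0: C(12,0)·(1)^0 = 1·1 = 1.
  j = 1: C(12,1)·(1)^1 = 12·1 = 12.
  j = 2: C(12,2)·(1)^2 = 66·1 = 66.
  V_q(n, t) = 1 + 12 + 66 = 79.
Step 2: q^n = 2^12 = 4096.
Step 3: Hamming bound ⌊q^n / V_q(n,t)⌋ = ⌊4096/79⌋ = 51.
Step 4: Compare |C| = 32 to 51: satisfied.
The claimed |C| lies below the Hamming bound.


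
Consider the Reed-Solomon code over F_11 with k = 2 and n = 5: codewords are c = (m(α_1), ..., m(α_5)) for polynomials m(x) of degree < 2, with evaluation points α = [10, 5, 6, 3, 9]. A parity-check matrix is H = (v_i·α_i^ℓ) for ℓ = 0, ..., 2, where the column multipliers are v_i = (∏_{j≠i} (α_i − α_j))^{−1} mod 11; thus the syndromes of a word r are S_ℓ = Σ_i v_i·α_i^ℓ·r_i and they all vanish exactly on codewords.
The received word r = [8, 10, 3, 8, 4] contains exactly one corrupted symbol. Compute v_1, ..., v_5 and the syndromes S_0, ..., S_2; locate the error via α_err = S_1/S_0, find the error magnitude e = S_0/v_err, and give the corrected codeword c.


S = (5, 4, 1), error at position 4, error magnitude e = 6, c = [8, 10, 3, 2, 4].

Step 1: column multipliers v_i = (∏_{j≠i}(α_i − α_j))^{−1} mod 11.
  i = 1 (α = 10): (10−5)(10−6)(10−3)(10−9) = 5·4·7·1 = 140 ≡ 8, so v_1 = 8^{−1} = 7 (mod 11).
  i = 2 (α = 5): (5−10)(5−6)(5−3)(5−9) = (−5)·(−1)·2·(−4) = −40 ≡ 4, so v_2 = 4^{−1} = 3 (mod 11).
  i = 3 (α = 6): (6−10)(6−5)(6−3)(6−9) = (−4)·1·3·(−3) = 36 ≡ 3, so v_3 = 3^{−1} = 4 (mod 11).
  i = 4 (α = 3): (3−10)(3−5)(3−6)(3−9) = (−7)·(−2)·(−3)·(−6) = 252 ≡ 10, so v_4 = 10^{−1} = 10 (mod 11).
  i = 5 (α = 9): (9−10)(9−5)(9−6)(9−3) = (−1)·4·3·6 = −72 ≡ 5, so v_5 = 5^{−1} = 9 (mod 11).
  v = [7, 3, 4, 10, 9].
Step 2: syndromes of r = [8, 10, 3, 8, 4] (all sums mod 11).
  S_0 = Σ v_i r_i = 7·8 + 3·10 + 4·3 + 10·8 + 9·4 = 214 ≡ 5.
  S_1 = Σ v_i α_i r_i = 7·10·8 + 3·5·10 + 4·6·3 + 10·3·8 + 9·9·4 = 1346 ≡ 4.
  α_i^2 mod 11 = [1, 3, 3, 9, 4].
  S_2 = Σ v_i α_i^2 r_i = 7·1·8 + 3·3·10 + 4·3·3 + 10·9·8 + 9·4·4 = 1046 ≡ 1.
  S = (5, 4, 1) ≠ 0, so r is not a codeword (an error is present).
Step 3: locate the error. For a single error e at position i, S_ℓ = v_i·e·α_i^ℓ, so α_err = S_1/S_0.
  S_0^{−1} = 5^{−1} = 9 (mod 11), so α_err = 4·9 = 36 ≡ 3 = α_4. Error position i = 4.
  Consistency check: S_2/S_1 = 1·3 = 3 ≡ 3 = α_err ✓ (single-error assumption holds).
Step 4: error magnitude e = S_0/v_4 = S_0·∏_{j≠4}(α_4 − α_j) = 5·10 = 50 ≡ 6 (mod 11).
Step 5: correct position 4: c_4 = r_4 − e = 8 − 6 ≡ 2 (mod 11). Hence c = [8, 10, 3, 2, 4].
  Check: interpolating c through the α_i gives m(x) = 1 + 4·x (degree < 2) with m(α_i) = c_i for every i, so c is indeed a codeword.


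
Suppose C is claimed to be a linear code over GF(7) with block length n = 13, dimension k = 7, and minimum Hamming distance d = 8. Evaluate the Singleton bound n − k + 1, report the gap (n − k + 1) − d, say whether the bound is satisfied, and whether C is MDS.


Singleton RHS = n − k + 1 = 7, slack = -1, bound violated (no such code; not MDS).

Singleton bound: d ≤ n − k + 1.
Here n = 13, k = 7, so n − k + 1 = 7.
Given d = 8, check d ≤ 7: NO.
Slack = (n − k + 1) − d = -1.
The slack is negative: d = 8 exceeds n − k + 1 = 7 by 1, so the Singleton bound is violated and no linear [13, 7, 8]_7 code can exist. In particular it is not MDS (MDS requires d = n − k + 1 exactly).
Description: the claimed parameters are [13, 7, 8]_7; such a code would be impossible (violates the Singleton bound).


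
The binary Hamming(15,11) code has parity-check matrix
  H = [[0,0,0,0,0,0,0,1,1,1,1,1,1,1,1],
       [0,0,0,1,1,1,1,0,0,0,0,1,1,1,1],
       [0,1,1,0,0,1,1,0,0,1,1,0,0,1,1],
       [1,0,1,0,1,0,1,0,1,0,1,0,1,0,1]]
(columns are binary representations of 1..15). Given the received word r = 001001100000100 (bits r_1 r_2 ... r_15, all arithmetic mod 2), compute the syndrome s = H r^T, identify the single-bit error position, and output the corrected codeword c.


s = (1, 1, 1, 1)^T, error position = 15, corrected codeword c = 001001100000101

Compute s = H r^T mod 2 one row at a time:
  s_1 = 0 + 0 + 0 + 0 + 0 + 1 + 0 + 0 = 1 ≡ 1 (mod 2).
  s_2 = 0 + 0 + 1 + 1 + 0 + 1 + 0 + 0 = 3 ≡ 1 (mod 2).
  s_3 = 0 + 1 + 1 + 1 + 0 + 0 + 0 + 0 = 3 ≡ 1 (mod 2).
  s_4 = 0 + 1 + 0 + 1 + 0 + 0 + 1 + 0 = 3 ≡ 1 (mod 2).
s = (1, 1, 1, 1)^T — this equals column 15 of H (binary 1111), so error is at position 15.
Correct: flip bit 15 of r = 001001100000100 to get c = 001001100000101.


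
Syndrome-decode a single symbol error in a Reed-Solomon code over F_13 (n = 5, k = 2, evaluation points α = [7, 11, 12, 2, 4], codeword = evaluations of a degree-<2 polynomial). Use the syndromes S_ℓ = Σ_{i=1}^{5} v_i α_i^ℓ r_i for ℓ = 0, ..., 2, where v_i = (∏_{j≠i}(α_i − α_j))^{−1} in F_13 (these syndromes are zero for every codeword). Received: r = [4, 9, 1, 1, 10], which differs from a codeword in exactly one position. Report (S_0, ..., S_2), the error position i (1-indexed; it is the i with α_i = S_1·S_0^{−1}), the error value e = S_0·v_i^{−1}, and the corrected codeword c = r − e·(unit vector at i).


S = (2, 11, 2), error at position 3, error magnitude e = 7, c = [4, 9, 7, 1, 10].

Step 1: column multipliers v_i = (∏_{j≠i}(α_i − α_j))^{−1} mod 13.
  i = 1 (α = 7): (7−11)(7−12)(7−2)(7−4) = (−4)·(−5)·5·3 = 300 ≡ 1, so v_1 = 1^{−1} = 1 (mod 13).
  i = 2 (α = 11): (11−7)(11−12)(11−2)(11−4) = 4·(−1)·9·7 = −252 ≡ 8, so v_2 = 8^{−1} = 5 (mod 13).
  i = 3 (α = 12): (12−7)(12−11)(12−2)(12−4) = 5·1·10·8 = 400 ≡ 10, so v_3 = 10^{−1} = 4 (mod 13).
  i = 4 (α = 2): (2−7)(2−11)(2−12)(2−4) = (−5)·(−9)·(−10)·(−2) = 900 ≡ 3, so v_4 = 3^{−1} = 9 (mod 13).
  i = 5 (α = 4): (4−7)(4−11)(4−12)(4−2) = (−3)·(−7)·(−8)·2 = −336 ≡ 2, so v_5 = 2^{−1} = 7 (mod 13).
  v = [1, 5, 4, 9, 7].
Step 2: syndromes of r = [4, 9, 1, 1, 10] (all sums mod 13).
  S_0 = Σ v_i r_i = 1·4 + 5·9 + 4·1 + 9·1 + 7·10 = 132 ≡ 2.
  S_1 = Σ v_i α_i r_i = 1·7·4 + 5·11·9 + 4·12·1 + 9·2·1 + 7·4·10 = 869 ≡ 11.
  α_i^2 mod 13 = [10, 4, 1, 4, 3].
  S_2 = Σ v_i α_i^2 r_i = 1·10·4 + 5·4·9 + 4·1·1 + 9·4·1 + 7·3·10 = 470 ≡ 2.
  S = (2, 11, 2) ≠ 0, so r is not a codeword (an error is present).
Step 3: locate the error. For a single error e at position i, S_ℓ = v_i·e·α_i^ℓ, so α_err = S_1/S_0.
  S_0^{−1} = 2^{−1} = 7 (mod 13), so α_err = 11·7 = 77 ≡ 12 = α_3. Error position i = 3.
  Consistency check: S_2/S_1 = 2·6 = 12 ≡ 12 = α_err ✓ (single-error assumption holds).
Step 4: error magnitude e = S_0/v_3 = S_0·∏_{j≠3}(α_3 − α_j) = 2·10 = 20 ≡ 7 (mod 13).
Step 5: correct position 3: c_3 = r_3 − e = 1 − 7 ≡ 7 (mod 13). Hence c = [4, 9, 7, 1, 10].
  Check: interpolating c through the α_i gives m(x) = 5 + 11·x (degree < 2) with m(α_i) = c_i for every i, so c is indeed a codeword.


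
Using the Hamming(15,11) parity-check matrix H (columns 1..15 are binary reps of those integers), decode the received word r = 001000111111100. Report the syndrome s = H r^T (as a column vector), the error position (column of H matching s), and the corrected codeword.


s = (0, 1, 0, 1)^T, error position = 5, corrected codeword c = 001010111111100

Compute s = H r^T mod 2 one row at a time:
  s_1 = 1 + 1 + 1 + 1 + 1 + 1 + 0 + 0 = 6 ≡ 0 (mod 2).
  s_2 = 0 + 0 + 0 + 1 + 1 + 1 + 0 + 0 = 3 ≡ 1 (mod 2).
  s_3 = 0 + 1 + 0 + 1 + 1 + 1 + 0 + 0 = 4 ≡ 0 (mod 2).
  s_4 = 0 + 1 + 0 + 1 + 1 + 1 + 1 + 0 = 5 ≡ 1 (mod 2).
s = (0, 1, 0, 1)^T — this equals column 5 of H (binary 0101), so error is at position 5.
Correct: flip bit 5 of r = 001000111111100 to get c = 001010111111100.


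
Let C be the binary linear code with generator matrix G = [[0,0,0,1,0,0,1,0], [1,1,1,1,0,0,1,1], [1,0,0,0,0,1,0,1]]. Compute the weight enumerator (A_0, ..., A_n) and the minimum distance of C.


Weight distribution: A_0 = 1, A_2 = 1, A_3 = 2, A_4 = 1, A_5 = 2, A_6 = 1. Minimum distance d = 2.

Enumerate all 2^3 = 8 messages m ∈ F_2^3.
For each, compute codeword c = mG in F_2^8, then tally its weight.
  m = 000 → c = 00000000, weight = 0.
  m = 100 → c = 00010010, weight = 2.
  m = 010 → c = 11110011, weight = 6.
  m = 110 → c = 11100001, weight = 4.
  m = 001 → c = 10000101, weight = 3.
  m = 101 → c = 10010111, weight = 5.
  m = 011 → c = 01110110, weight = 5.
  m = 111 → c = 01100100, weight = 3.
Tally weights:
  weight 0: 1 codewords.
  weight 2: 1 codewords.
  weight 3: 2 codewords.
  weight 4: 1 codewords.
  weight 5: 2 codewords.
  weight 6: 1 codewords.
Minimum distance d = smallest w > 0 with A_w > 0 = 2.
Sanity: Σ A_w = 8 = 2^3 = 8 ✓.


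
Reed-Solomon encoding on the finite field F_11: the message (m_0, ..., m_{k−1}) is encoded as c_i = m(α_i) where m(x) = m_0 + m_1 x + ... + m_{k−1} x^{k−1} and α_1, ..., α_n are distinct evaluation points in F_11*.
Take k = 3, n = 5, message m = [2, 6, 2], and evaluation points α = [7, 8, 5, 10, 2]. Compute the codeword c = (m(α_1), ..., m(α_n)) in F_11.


c = [10, 2, 5, 9, 0]

Message polynomial: m(x) = 2 + 6·x + 2·x^2 (mod 11).
For each evaluation point α_i, compute m(α_i) mod 11:
  α_1 = 7: Horner steps 2 → 9 → 10, so m(7) = 10.
  α_2 = 8: Horner steps 2 → 0 → 2, so m(8) = 2.
  α_3 = 5: Horner steps 2 → 5 → 5, so m(5) = 5.
  α_4 = 10: Horner steps 2 → 4 → 9, so m(10) = 9.
  α_5 = 2: Horner steps 2 → 10 → 0, so m(2) = 0.
Codeword c = [10, 2, 5, 9, 0] ∈ F_11^5.


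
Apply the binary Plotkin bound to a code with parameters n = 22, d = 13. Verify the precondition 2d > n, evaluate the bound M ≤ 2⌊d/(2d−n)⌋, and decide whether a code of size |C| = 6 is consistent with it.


Plotkin bound M ≤ 6; given |C| = 6 ≤ bound (satisfied).

Check applicability: 2d = 26, n = 22.
2d − n = 4 > 0, so Plotkin applies.
Compute d/(2d−n) = 13/4 ≈ 3.2500.
⌊d/(2d−n)⌋ = 3.
Plotkin bound: M ≤ 2·3 = 6.
Given |C| = 6, check: satisfied.
This |C| is at the Plotkin bound.


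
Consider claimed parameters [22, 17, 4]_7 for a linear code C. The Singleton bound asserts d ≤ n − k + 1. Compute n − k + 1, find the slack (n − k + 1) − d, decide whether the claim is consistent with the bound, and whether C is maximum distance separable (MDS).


Singleton RHS = n − k + 1 = 6, slack = 2, bound satisfied, not MDS.

Singleton bound: d ≤ n − k + 1.
Here n = 22, k = 17, so n − k + 1 = 6.
Given d = 4, check d ≤ 6: YES.
Slack = (n − k + 1) − d = 2.
The code is NOT MDS (slack = 2 > 0).
Description: the claimed parameters are [22, 17, 4]_7; such a code would be non-MDS.


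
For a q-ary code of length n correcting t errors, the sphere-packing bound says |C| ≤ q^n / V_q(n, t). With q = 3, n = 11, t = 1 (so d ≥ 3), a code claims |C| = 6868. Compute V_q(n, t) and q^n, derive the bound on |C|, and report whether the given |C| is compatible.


V_q(n, t) = 23, q^n = 177147, Hamming bound = 7702, |C| = 6868 ≤ bound (satisfied).

Step 1: Compute V_q(n, t) = Σ_{j=0}^1 C(n, j) (q−1)^j.
  j = 0: C(11,0)·(2)^0 = 1·1 = 1.
  j = 1: C(11,1)·(2)^1 = 11·2 = 22.
  V_q(n, t) = 1 + 22 = 23.
Step 2: q^n = 3^11 = 177147.
Step 3: Hamming bound ⌊q^n / V_q(n,t)⌋ = ⌊177147/23⌋ = 7702.
Step 4: Compare |C| = 6868 to 7702: satisfied.
The claimed |C| lies below the Hamming bound.


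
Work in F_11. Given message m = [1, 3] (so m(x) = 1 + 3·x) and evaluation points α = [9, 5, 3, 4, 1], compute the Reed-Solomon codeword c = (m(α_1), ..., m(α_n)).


c = [6, 5, 10, 2, 4]

Message polynomial: m(x) = 1 + 3·x (mod 11).
For each evaluation point α_i, compute m(α_i) mod 11:
  α_1 = 9: Horner steps 3 → 6, so m(9) = 6.
  α_2 = 5: Horner steps 3 → 5, so m(5) = 5.
  α_3 = 3: Horner steps 3 → 10, so m(3) = 10.
  α_4 = 4: Horner steps 3 → 2, so m(4) = 2.
  α_5 = 1: Horner steps 3 → 4, so m(1) = 4.
Codeword c = [6, 5, 10, 2, 4] ∈ F_11^5.


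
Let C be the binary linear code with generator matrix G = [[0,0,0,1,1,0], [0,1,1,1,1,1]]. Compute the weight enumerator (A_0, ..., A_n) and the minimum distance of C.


Weight distribution: A_0 = 1, A_2 = 1, A_3 = 1, A_5 = 1. Minimum distance d = 2.

Enumerate all 2^2 = 4 messages m ∈ F_2^2.
For each, compute codeword c = mG in F_2^6, then tally its weight.
  m = 00 → c = 000000, weight = 0.
  m = 10 → c = 000110, weight = 2.
  m = 01 → c = 011111, weight = 5.
  m = 11 → c = 011001, weight = 3.
Tally weights:
  weight 0: 1 codewords.
  weight 2: 1 codewords.
  weight 3: 1 codewords.
  weight 5: 1 codewords.
Minimum distance d = smallest w > 0 with A_w > 0 = 2.
Sanity: Σ A_w = 4 = 2^2 = 4 ✓.


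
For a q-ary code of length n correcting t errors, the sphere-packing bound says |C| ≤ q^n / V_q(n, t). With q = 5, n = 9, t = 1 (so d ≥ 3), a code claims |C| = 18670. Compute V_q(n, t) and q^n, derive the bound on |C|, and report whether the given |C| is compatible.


V_q(n, t) = 37, q^n = 1953125, Hamming bound = 52787, |C| = 18670 ≤ bound (satisfied).

Step 1: Compute V_q(n, t) = Σ_{j=0}^1 C(n, j) (q−1)^j.
  j = 0: C(9,0)·(4)^0 = 1·1 = 1.
  j = 1: C(9,1)·(4)^1 = 9·4 = 36.
  V_q(n, t) = 1 + 36 = 37.
Step 2: q^n = 5^9 = 1953125.
Step 3: Hamming bound ⌊q^n / V_q(n,t)⌋ = ⌊1953125/37⌋ = 52787.
Step 4: Compare |C| = 18670 to 52787: satisfied.
The claimed |C| lies below the Hamming bound.


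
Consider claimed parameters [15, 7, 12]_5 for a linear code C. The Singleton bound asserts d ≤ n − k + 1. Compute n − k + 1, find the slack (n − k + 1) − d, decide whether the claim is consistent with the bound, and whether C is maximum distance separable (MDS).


Singleton RHS = n − k + 1 = 9, slack = -3, bound violated (no such code; not MDS).

Singleton bound: d ≤ n − k + 1.
Here n = 15, k = 7, so n − k + 1 = 9.
Given d = 12, check d ≤ 9: NO.
Slack = (n − k + 1) − d = -3.
The slack is negative: d = 12 exceeds n − k + 1 = 9 by 3, so the Singleton bound is violated and no linear [15, 7, 12]_5 code can exist. In particular it is not MDS (MDS requires d = n − k + 1 exactly).
Description: the claimed parameters are [15, 7, 12]_5; such a code would be impossible (violates the Singleton bound).


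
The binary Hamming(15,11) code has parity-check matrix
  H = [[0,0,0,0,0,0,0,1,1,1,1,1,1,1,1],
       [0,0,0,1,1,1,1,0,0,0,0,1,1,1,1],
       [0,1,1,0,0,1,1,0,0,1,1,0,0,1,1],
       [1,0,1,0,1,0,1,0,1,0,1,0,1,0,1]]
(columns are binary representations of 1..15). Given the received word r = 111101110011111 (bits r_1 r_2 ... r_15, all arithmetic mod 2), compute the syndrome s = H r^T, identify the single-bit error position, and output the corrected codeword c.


s = (0, 1, 1, 0)^T, error position = 6, corrected codeword c = 111100110011111

Compute s = H r^T mod 2 one row at a time:
  s_1 = 1 + 0 + 0 + 1 + 1 + 1 + 1 + 1 = 6 ≡ 0 (mod 2).
  s_2 = 1 + 0 + 1 + 1 + 1 + 1 + 1 + 1 = 7 ≡ 1 (mod 2).
  s_3 = 1 + 1 + 1 + 1 + 0 + 1 + 1 + 1 = 7 ≡ 1 (mod 2).
  s_4 = 1 + 1 + 0 + 1 + 0 + 1 + 1 + 1 = 6 ≡ 0 (mod 2).
s = (0, 1, 1, 0)^T — this equals column 6 of H (binary 0110), so error is at position 6.
Correct: flip bit 6 of r = 111101110011111 to get c = 111100110011111.


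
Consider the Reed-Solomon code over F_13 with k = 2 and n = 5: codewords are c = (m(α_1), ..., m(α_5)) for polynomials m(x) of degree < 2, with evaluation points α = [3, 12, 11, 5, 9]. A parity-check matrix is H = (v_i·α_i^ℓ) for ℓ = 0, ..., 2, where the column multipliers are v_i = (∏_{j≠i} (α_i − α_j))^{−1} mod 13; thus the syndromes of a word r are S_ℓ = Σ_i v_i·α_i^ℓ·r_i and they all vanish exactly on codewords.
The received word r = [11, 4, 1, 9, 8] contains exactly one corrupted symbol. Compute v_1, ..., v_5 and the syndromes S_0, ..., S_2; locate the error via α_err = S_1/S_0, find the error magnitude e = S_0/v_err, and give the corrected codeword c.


S = (10, 4, 12), error at position 1, error magnitude e = 8, c = [3, 4, 1, 9, 8].

Step 1: column multipliers v_i = (∏_{j≠i}(α_i − α_j))^{−1} mod 13.
  i = 1 (α = 3): (3−12)(3−11)(3−5)(3−9) = (−9)·(−8)·(−2)·(−6) = 864 ≡ 6, so v_1 = 6^{−1} = 11 (mod 13).
  i = 2 (α = 12): (12−3)(12−11)(12−5)(12−9) = 9·1·7·3 = 189 ≡ 7, so v_2 = 7^{−1} = 2 (mod 13).
  i = 3 (α = 11): (11−3)(11−12)(11−5)(11−9) = 8·(−1)·6·2 = −96 ≡ 8, so v_3 = 8^{−1} = 5 (mod 13).
  i = 4 (α = 5): (5−3)(5−12)(5−11)(5−9) = 2·(−7)·(−6)·(−4) = −336 ≡ 2, so v_4 = 2^{−1} = 7 (mod 13).
  i = 5 (α = 9): (9−3)(9−12)(9−11)(9−5) = 6·(−3)·(−2)·4 = 144 ≡ 1, so v_5 = 1^{−1} = 1 (mod 13).
  v = [11, 2, 5, 7, 1].
Step 2: syndromes of r = [11, 4, 1, 9, 8] (all sums mod 13).
  S_0 = Σ v_i r_i = 11·11 + 2·4 + 5·1 + 7·9 + 1·8 = 205 ≡ 10.
  S_1 = Σ v_i α_i r_i = 11·3·11 + 2·12·4 + 5·11·1 + 7·5·9 + 1·9·8 = 901 ≡ 4.
  α_i^2 mod 13 = [9, 1, 4, 12, 3].
  S_2 = Σ v_i α_i^2 r_i = 11·9·11 + 2·1·4 + 5·4·1 + 7·12·9 + 1·3·8 = 1897 ≡ 12.
  S = (10, 4, 12) ≠ 0, so r is not a codeword (an error is present).
Step 3: locate the error. For a single error e at position i, S_ℓ = v_i·e·α_i^ℓ, so α_err = S_1/S_0.
  S_0^{−1} = 10^{−1} = 4 (mod 13), so α_err = 4·4 = 16 ≡ 3 = α_1. Error position i = 1.
  Consistency check: S_2/S_1 = 12·10 = 120 ≡ 3 = α_err ✓ (single-error assumption holds).
Step 4: error magnitude e = S_0/v_1 = S_0·∏_{j≠1}(α_1 − α_j) = 10·6 = 60 ≡ 8 (mod 13).
Step 5: correct position 1: c_1 = r_1 − e = 11 − 8 ≡ 3 (mod 13). Hence c = [3, 4, 1, 9, 8].
  Check: interpolating c through the α_i gives m(x) = 7 + 3·x (degree < 2) with m(α_i) = c_i for every i, so c is indeed a codeword.


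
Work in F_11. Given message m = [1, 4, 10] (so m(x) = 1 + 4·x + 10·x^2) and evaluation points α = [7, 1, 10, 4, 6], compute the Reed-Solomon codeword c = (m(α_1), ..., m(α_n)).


c = [2, 4, 7, 1, 0]

Message polynomial: m(x) = 1 + 4·x + 10·x^2 (mod 11).
For each evaluation point α_i, compute m(α_i) mod 11:
  α_1 = 7: Horner steps 10 → 8 → 2, so m(7) = 2.
  α_2 = 1: Horner steps 10 → 3 → 4, so m(1) = 4.
  α_3 = 10: Horner steps 10 → 5 → 7, so m(10) = 7.
  α_4 = 4: Horner steps 10 → 0 → 1, so m(4) = 1.
  α_5 = 6: Horner steps 10 → 9 → 0, so m(6) = 0.
Codeword c = [2, 4, 7, 1, 0] ∈ F_11^5.


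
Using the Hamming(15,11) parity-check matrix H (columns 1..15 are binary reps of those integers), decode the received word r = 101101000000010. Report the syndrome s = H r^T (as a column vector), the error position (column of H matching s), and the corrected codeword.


s = (1, 1, 1, 0)^T, error position = 14, corrected codeword c = 101101000000000

Compute s = H r^T mod 2 one row at a time:
  s_1 = 0 + 0 + 0 + 0 + 0 + 0 + 1 + 0 = 1 ≡ 1 (mod 2).
  s_2 = 1 + 0 + 1 + 0 + 0 + 0 + 1 + 0 = 3 ≡ 1 (mod 2).
  s_3 = 0 + 1 + 1 + 0 + 0 + 0 + 1 + 0 = 3 ≡ 1 (mod 2).
  s_4 = 1 + 1 + 0 + 0 + 0 + 0 + 0 + 0 = 2 ≡ 0 (mod 2).
s = (1, 1, 1, 0)^T — this equals column 14 of H (binary 1110), so error is at position 14.
Correct: flip bit 14 of r = 101101000000010 to get c = 101101000000000.


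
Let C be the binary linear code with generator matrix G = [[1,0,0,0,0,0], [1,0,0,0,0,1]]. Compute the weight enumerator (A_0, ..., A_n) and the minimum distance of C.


Weight distribution: A_0 = 1, A_1 = 2, A_2 = 1. Minimum distance d = 1.

Enumerate all 2^2 = 4 messages m ∈ F_2^2.
For each, compute codeword c = mG in F_2^6, then tally its weight.
  m = 00 → c = 000000, weight = 0.
  m = 10 → c = 100000, weight = 1.
  m = 01 → c = 100001, weight = 2.
  m = 11 → c = 000001, weight = 1.
Tally weights:
  weight 0: 1 codewords.
  weight 1: 2 codewords.
  weight 2: 1 codewords.
Minimum distance d = smallest w > 0 with A_w > 0 = 1.
Sanity: Σ A_w = 4 = 2^2 = 4 ✓.


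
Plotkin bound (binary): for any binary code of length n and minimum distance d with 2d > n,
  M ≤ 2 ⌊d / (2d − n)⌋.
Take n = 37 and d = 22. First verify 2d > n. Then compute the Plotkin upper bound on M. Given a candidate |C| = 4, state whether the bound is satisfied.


Plotkin bound M ≤ 6; given |C| = 4 ≤ bound (satisfied).

Check applicability: 2d = 44, n = 37.
2d − n = 7 > 0, so Plotkin applies.
Compute d/(2d−n) = 22/7 ≈ 3.1429.
⌊d/(2d−n)⌋ = 3.
Plotkin bound: M ≤ 2·3 = 6.
Given |C| = 4, check: satisfied.
This |C| is below the Plotkin bound.


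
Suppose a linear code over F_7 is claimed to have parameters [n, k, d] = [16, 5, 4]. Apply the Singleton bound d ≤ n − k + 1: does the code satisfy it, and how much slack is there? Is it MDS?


Singleton RHS = n − k + 1 = 12, slack = 8, bound satisfied, not MDS.

Singleton bound: d ≤ n − k + 1.
Here n = 16, k = 5, so n − k + 1 = 12.
Given d = 4, check d ≤ 12: YES.
Slack = (n − k + 1) − d = 8.
The code is NOT MDS (slack = 8 > 0).
Description: the claimed parameters are [16, 5, 4]_7; such a code would be non-MDS.


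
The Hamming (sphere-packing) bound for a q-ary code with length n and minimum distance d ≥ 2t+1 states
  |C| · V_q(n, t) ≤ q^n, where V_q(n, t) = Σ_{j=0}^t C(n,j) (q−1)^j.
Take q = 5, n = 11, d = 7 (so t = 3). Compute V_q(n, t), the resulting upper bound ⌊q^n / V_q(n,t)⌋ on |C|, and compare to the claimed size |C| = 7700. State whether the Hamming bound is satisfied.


V_q(n, t) = 11485, q^n = 48828125, Hamming bound = 4251, |C| = 7700 > bound (violated).

Step 1: Compute V_q(n, t) = Σ_{j=0}^3 C(n, j) (q−1)^j.
  j = 0: C(11,0)·(4)^0 = 1·1 = 1.
  j = 1: C(11,1)·(4)^1 = 11·4 = 44.
  j = 2: C(11,2)·(4)^2 = 55·16 = 880.
  j = 3: C(11,3)·(4)^3 = 165·64 = 10560.
  V_q(n, t) = 1 + 44 + 880 + 10560 = 11485.
Step 2: q^n = 5^11 = 48828125.
Step 3: Hamming bound ⌊q^n / V_q(n,t)⌋ = ⌊48828125/11485⌋ = 4251.
Step 4: Compare |C| = 7700 to 4251: violated.
The claimed |C| lies above the Hamming bound, so no 5-ary code of length 11 with d ≥ 7 can have 7700 codewords.


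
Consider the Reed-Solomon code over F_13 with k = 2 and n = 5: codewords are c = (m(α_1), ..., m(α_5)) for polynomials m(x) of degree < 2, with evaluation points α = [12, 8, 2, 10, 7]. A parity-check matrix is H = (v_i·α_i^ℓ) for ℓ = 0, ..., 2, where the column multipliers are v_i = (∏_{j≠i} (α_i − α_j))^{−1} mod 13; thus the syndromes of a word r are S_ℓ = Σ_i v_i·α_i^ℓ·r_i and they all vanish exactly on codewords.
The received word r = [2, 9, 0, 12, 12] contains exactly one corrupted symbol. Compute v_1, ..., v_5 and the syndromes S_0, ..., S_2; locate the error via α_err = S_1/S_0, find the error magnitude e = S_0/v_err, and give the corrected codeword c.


S = (8, 4, 2), error at position 5, error magnitude e = 11, c = [2, 9, 0, 12, 1].

Step 1: column multipliers v_i = (∏_{j≠i}(α_i − α_j))^{−1} mod 13.
  i = 1 (α = 12): (12−8)(12−2)(12−10)(12−7) = 4·10·2·5 = 400 ≡ 10, so v_1 = 10^{−1} = 4 (mod 13).
  i = 2 (α = 8): (8−12)(8−2)(8−10)(8−7) = (−4)·6·(−2)·1 = 48 ≡ 9, so v_2 = 9^{−1} = 3 (mod 13).
  i = 3 (α = 2): (2−12)(2−8)(2−10)(2−7) = (−10)·(−6)·(−8)·(−5) = 2400 ≡ 8, so v_3 = 8^{−1} = 5 (mod 13).
  i = 4 (α = 10): (10−12)(10−8)(10−2)(10−7) = (−2)·2·8·3 = −96 ≡ 8, so v_4 = 8^{−1} = 5 (mod 13).
  i = 5 (α = 7): (7−12)(7−8)(7−2)(7−10) = (−5)·(−1)·5·(−3) = −75 ≡ 3, so v_5 = 3^{−1} = 9 (mod 13).
  v = [4, 3, 5, 5, 9].
Step 2: syndromes of r = [2, 9, 0, 12, 12] (all sums mod 13).
  S_0 = Σ v_i r_i = 4·2 + 3·9 + 5·0 + 5·12 + 9·12 = 203 ≡ 8.
  S_1 = Σ v_i α_i r_i = 4·12·2 + 3·8·9 + 5·2·0 + 5·10·12 + 9·7·12 = 1668 ≡ 4.
  α_i^2 mod 13 = [1, 12, 4, 9, 10].
  S_2 = Σ v_i α_i^2 r_i = 4·1·2 + 3·12·9 + 5·4·0 + 5·9·12 + 9·10·12 = 1952 ≡ 2.
  S = (8, 4, 2) ≠ 0, so r is not a codeword (an error is present).
Step 3: locate the error. For a single error e at position i, S_ℓ = v_i·e·α_i^ℓ, so α_err = S_1/S_0.
  S_0^{−1} = 8^{−1} = 5 (mod 13), so α_err = 4·5 = 20 ≡ 7 = α_5. Error position i = 5.
  Consistency check: S_2/S_1 = 2·10 = 20 ≡ 7 = α_err ✓ (single-error assumption holds).
Step 4: error magnitude e = S_0/v_5 = S_0·∏_{j≠5}(α_5 − α_j) = 8·3 = 24 ≡ 11 (mod 13).
Step 5: correct position 5: c_5 = r_5 − e = 12 − 11 ≡ 1 (mod 13). Hence c = [2, 9, 0, 12, 1].
  Check: interpolating c through the α_i gives m(x) = 10 + 8·x (degree < 2) with m(α_i) = c_i for every i, so c is indeed a codeword.


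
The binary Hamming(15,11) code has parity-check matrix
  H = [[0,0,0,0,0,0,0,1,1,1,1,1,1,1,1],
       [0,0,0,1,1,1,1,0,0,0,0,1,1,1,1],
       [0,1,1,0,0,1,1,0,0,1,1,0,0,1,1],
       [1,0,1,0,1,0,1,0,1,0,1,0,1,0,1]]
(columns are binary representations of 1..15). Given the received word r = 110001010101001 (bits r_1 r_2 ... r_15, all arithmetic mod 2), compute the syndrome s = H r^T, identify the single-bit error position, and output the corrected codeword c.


s = (0, 1, 0, 0)^T, error position = 4, corrected codeword c = 110101010101001

Compute s = H r^T mod 2 one row at a time:
  s_1 = 1 + 0 + 1 + 0 + 1 + 0 + 0 + 1 = 4 ≡ 0 (mod 2).
  s_2 = 0 + 0 + 1 + 0 + 1 + 0 + 0 + 1 = 3 ≡ 1 (mod 2).
  s_3 = 1 + 0 + 1 + 0 + 1 + 0 + 0 + 1 = 4 ≡ 0 (mod 2).
  s_4 = 1 + 0 + 0 + 0 + 0 + 0 + 0 + 1 = 2 ≡ 0 (mod 2).
s = (0, 1, 0, 0)^T — this equals column 4 of H (binary 0100), so error is at position 4.
Correct: flip bit 4 of r = 110001010101001 to get c = 110101010101001.


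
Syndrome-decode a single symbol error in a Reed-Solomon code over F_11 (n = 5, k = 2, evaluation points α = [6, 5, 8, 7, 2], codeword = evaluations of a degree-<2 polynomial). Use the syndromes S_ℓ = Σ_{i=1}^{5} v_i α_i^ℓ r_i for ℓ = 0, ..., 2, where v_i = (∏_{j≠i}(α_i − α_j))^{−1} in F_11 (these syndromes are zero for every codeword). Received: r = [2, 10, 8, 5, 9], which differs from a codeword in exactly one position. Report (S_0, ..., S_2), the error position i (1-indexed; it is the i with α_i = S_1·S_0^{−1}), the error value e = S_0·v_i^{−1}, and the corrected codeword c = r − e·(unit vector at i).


S = (1, 2, 4), error at position 5, error magnitude e = 8, c = [2, 10, 8, 5, 1].

Step 1: column multipliers v_i = (∏_{j≠i}(α_i − α_j))^{−1} mod 11.
  i = 1 (α = 6): (6−5)(6−8)(6−7)(6−2) = 1·(−2)·(−1)·4 = 8 ≡ 8, so v_1 = 8^{−1} = 7 (mod 11).
  i = 2 (α = 5): (5−6)(5−8)(5−7)(5−2) = (−1)·(−3)·(−2)·3 = −18 ≡ 4, so v_2 = 4^{−1} = 3 (mod 11).
  i = 3 (α = 8): (8−6)(8−5)(8−7)(8−2) = 2·3·1·6 = 36 ≡ 3, so v_3 = 3^{−1} = 4 (mod 11).
  i = 4 (α = 7): (7−6)(7−5)(7−8)(7−2) = 1·2·(−1)·5 = −10 ≡ 1, so v_4 = 1^{−1} = 1 (mod 11).
  i = 5 (α = 2): (2−6)(2−5)(2−8)(2−7) = (−4)·(−3)·(−6)·(−5) = 360 ≡ 8, so v_5 = 8^{−1} = 7 (mod 11).
  v = [7, 3, 4, 1, 7].
Step 2: syndromes of r = [2, 10, 8, 5, 9] (all sums mod 11).
  S_0 = Σ v_i r_i = 7·2 + 3·10 + 4·8 + 1·5 + 7·9 = 144 ≡ 1.
  S_1 = Σ v_i α_i r_i = 7·6·2 + 3·5·10 + 4·8·8 + 1·7·5 + 7·2·9 = 651 ≡ 2.
  α_i^2 mod 11 = [3, 3, 9, 5, 4].
  S_2 = Σ v_i α_i^2 r_i = 7·3·2 + 3·3·10 + 4·9·8 + 1·5·5 + 7·4·9 = 697 ≡ 4.
  S = (1, 2, 4) ≠ 0, so r is not a codeword (an error is present).
Step 3: locate the error. For a single error e at position i, S_ℓ = v_i·e·α_i^ℓ, so α_err = S_1/S_0.
  S_0^{−1} = 1^{−1} = 1 (mod 11), so α_err = 2·1 = 2 ≡ 2 = α_5. Error position i = 5.
  Consistency check: S_2/S_1 = 4·6 = 24 ≡ 2 = α_err ✓ (single-error assumption holds).
Step 4: error magnitude e = S_0/v_5 = S_0·∏_{j≠5}(α_5 − α_j) = 1·8 = 8 ≡ 8 (mod 11).
Step 5: correct position 5: c_5 = r_5 − e = 9 − 8 ≡ 1 (mod 11). Hence c = [2, 10, 8, 5, 1].
  Check: interpolating c through the α_i gives m(x) = 6 + 3·x (degree < 2) with m(α_i) = c_i for every i, so c is indeed a codeword.


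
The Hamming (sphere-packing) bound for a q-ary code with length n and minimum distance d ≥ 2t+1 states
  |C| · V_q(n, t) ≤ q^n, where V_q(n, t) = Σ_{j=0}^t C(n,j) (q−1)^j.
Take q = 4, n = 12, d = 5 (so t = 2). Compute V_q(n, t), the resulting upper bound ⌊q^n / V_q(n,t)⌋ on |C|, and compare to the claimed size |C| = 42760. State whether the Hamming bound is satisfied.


V_q(n, t) = 631, q^n = 16777216, Hamming bound = 26588, |C| = 42760 > bound (violated).

Step 1: Compute V_q(n, t) = Σ_{j=0}^2 C(n, j) (q−1)^j.
  j = 0: C(12,0)·(3)^0 = 1·1 = 1.
  j = 1: C(12,1)·(3)^1 = 12·3 = 36.
  j = 2: C(12,2)·(3)^2 = 66·9 = 594.
  V_q(n, t) = 1 + 36 + 594 = 631.
Step 2: q^n = 4^12 = 16777216.
Step 3: Hamming bound ⌊q^n / V_q(n,t)⌋ = ⌊16777216/631⌋ = 26588.
Step 4: Compare |C| = 42760 to 26588: violated.
The claimed |C| lies above the Hamming bound, so no 4-ary code of length 12 with d ≥ 5 can have 42760 codewords.


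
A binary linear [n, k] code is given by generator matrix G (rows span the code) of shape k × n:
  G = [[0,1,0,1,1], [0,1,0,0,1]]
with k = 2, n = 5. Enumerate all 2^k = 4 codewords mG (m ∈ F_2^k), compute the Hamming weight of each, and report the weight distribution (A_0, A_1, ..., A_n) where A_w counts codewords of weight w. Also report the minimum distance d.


Weight distribution: A_0 = 1, A_1 = 1, A_2 = 1, A_3 = 1. Minimum distance d = 1.

Enumerate all 2^2 = 4 messages m ∈ F_2^2.
For each, compute codeword c = mG in F_2^5, then tally its weight.
  m = 00 → c = 00000, weight = 0.
  m = 10 → c = 01011, weight = 3.
  m = 01 → c = 01001, weight = 2.
  m = 11 → c = 00010, weight = 1.
Tally weights:
  weight 0: 1 codewords.
  weight 1: 1 codewords.
  weight 2: 1 codewords.
  weight 3: 1 codewords.
Minimum distance d = smallest w > 0 with A_w > 0 = 1.
Sanity: Σ A_w = 4 = 2^2 = 4 ✓.
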